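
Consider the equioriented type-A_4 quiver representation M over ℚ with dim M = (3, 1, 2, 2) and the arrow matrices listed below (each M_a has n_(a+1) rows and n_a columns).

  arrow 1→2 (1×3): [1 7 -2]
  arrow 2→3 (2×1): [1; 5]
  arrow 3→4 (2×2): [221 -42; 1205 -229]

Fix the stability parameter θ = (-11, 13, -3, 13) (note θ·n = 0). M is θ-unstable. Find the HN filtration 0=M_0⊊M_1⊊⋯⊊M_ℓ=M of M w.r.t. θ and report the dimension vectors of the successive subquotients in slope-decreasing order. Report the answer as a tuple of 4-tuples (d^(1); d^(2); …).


Via rank(M_{q-1}∘⋯∘M_p): M ≅ I[1,1]^2, I[1,4], I[3,4].
μ_θ-semistable layers: μ^(1)=13; μ^(2)=5; μ^(3)=-3; μ^(4)=-11

((0, 0, 0, 2); (0, 1, 1, 0); (0, 0, 1, 0); (3, 0, 0, 0))


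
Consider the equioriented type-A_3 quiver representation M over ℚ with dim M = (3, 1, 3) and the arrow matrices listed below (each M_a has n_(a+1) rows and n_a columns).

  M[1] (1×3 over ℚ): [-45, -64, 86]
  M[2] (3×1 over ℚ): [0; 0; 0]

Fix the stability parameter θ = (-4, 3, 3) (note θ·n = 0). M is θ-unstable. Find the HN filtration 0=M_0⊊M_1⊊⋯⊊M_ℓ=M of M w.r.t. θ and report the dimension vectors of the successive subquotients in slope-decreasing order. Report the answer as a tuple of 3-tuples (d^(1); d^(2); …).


Via rank(M_{q-1}∘⋯∘M_p): M ≅ I[1,1]^2, I[1,2], I[3,3]^3.
μ_θ-semistable layers: μ^(1)=3; μ^(2)=-4

((0, 1, 3); (3, 0, 0))


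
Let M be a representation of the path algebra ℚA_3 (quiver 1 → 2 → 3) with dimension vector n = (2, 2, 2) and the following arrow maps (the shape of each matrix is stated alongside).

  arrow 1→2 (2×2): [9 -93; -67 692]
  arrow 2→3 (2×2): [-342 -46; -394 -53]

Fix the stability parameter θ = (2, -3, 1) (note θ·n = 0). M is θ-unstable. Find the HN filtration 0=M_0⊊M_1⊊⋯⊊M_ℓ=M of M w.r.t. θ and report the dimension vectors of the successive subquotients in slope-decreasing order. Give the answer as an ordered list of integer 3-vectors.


Barcode: M ≅ I[1,3]^2. HN layers by μ_θ (2 steps, strictly decreasing):
  μ^(1)=1; μ^(2)=-1/2

((0, 0, 2); (2, 2, 0))


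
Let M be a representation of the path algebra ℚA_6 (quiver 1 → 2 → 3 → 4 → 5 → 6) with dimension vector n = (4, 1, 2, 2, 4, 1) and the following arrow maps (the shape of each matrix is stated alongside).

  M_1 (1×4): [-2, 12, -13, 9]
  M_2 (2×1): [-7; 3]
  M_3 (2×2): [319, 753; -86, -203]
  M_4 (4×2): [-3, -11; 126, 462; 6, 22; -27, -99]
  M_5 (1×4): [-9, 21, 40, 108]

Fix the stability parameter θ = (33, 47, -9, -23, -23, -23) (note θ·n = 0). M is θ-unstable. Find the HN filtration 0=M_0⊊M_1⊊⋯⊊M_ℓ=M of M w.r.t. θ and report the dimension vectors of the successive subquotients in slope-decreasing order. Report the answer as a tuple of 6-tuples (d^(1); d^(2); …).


Barcode: M ≅ I[1,1]^3, I[1,6], I[3,4], I[5,5]^3. HN layers by μ_θ (4 steps, strictly decreasing):
  μ^(1)=33; μ^(2)=1/3; μ^(3)=-16; μ^(4)=-23

((3, 0, 0, 0, 0, 0); (1, 1, 1, 1, 1, 1); (0, 0, 1, 1, 0, 0); (0, 0, 0, 0, 3, 0))


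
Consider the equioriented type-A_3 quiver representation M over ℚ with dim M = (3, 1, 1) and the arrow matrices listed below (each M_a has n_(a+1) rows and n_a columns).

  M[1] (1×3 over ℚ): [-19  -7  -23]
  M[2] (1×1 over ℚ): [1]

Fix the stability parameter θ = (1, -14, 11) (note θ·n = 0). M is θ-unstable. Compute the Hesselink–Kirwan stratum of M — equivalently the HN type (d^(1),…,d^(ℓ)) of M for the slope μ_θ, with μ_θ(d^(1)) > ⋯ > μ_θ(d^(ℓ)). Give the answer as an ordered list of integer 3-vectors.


Barcode: M ≅ I[1,1]^2, I[1,3]. HN layers by μ_θ (3 steps, strictly decreasing):
  μ^(1)=11; μ^(2)=1; μ^(3)=-13/2

((0, 0, 1); (2, 0, 0); (1, 1, 0))


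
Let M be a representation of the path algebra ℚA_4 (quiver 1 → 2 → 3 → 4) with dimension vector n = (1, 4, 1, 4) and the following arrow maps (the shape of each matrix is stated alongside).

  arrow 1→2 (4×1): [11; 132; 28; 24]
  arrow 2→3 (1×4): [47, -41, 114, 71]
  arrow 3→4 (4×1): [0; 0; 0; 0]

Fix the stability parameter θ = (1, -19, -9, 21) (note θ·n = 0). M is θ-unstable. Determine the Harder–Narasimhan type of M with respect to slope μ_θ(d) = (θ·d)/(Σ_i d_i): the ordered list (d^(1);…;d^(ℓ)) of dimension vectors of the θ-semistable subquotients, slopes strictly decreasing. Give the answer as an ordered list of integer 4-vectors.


Via rank(M_{q-1}∘⋯∘M_p): M ≅ I[1,3], I[2,2]^3, I[4,4]^4.
μ_θ-semistable layers: μ^(1)=21; μ^(2)=-9; μ^(3)=-19

((0, 0, 0, 4); (1, 1, 1, 0); (0, 3, 0, 0))


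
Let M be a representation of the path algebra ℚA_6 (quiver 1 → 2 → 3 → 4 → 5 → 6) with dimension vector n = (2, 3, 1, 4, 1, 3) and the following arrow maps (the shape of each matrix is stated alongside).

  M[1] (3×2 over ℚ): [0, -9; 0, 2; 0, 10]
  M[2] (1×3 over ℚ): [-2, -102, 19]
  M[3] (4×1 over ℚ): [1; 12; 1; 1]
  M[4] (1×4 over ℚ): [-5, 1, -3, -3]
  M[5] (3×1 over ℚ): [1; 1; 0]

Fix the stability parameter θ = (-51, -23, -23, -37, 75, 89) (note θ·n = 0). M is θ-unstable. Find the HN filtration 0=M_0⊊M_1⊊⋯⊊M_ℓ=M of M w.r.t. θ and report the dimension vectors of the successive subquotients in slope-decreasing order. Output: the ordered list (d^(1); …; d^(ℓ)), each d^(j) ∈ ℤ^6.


Barcode: M ≅ I[1,1], I[1,6], I[2,2]^2, I[4,4]^3, I[6,6]^2. HN layers by μ_θ (6 steps, strictly decreasing):
  μ^(1)=89; μ^(2)=75; μ^(3)=-23; μ^(4)=-83/3; μ^(5)=-37; μ^(6)=-51

((0, 0, 0, 0, 0, 3); (0, 0, 0, 0, 1, 0); (0, 2, 0, 0, 0, 0); (0, 1, 1, 1, 0, 0); (0, 0, 0, 3, 0, 0); (2, 0, 0, 0, 0, 0))


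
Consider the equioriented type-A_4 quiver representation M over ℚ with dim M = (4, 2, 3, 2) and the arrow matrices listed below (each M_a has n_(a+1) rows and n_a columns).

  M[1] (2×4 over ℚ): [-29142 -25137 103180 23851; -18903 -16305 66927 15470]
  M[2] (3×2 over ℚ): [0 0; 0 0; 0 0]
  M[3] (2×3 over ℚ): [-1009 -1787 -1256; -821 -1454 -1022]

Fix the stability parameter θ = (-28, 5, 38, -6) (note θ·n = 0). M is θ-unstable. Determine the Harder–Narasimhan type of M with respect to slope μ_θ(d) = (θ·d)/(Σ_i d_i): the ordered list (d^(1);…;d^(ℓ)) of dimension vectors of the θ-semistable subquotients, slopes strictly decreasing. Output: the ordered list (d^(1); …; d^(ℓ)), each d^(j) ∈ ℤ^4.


Barcode: M ≅ I[1,1]^2, I[1,2]^2, I[3,3], I[3,4]^2. HN layers by μ_θ (4 steps, strictly decreasing):
  μ^(1)=38; μ^(2)=16; μ^(3)=5; μ^(4)=-28

((0, 0, 1, 0); (0, 0, 2, 2); (0, 2, 0, 0); (4, 0, 0, 0))


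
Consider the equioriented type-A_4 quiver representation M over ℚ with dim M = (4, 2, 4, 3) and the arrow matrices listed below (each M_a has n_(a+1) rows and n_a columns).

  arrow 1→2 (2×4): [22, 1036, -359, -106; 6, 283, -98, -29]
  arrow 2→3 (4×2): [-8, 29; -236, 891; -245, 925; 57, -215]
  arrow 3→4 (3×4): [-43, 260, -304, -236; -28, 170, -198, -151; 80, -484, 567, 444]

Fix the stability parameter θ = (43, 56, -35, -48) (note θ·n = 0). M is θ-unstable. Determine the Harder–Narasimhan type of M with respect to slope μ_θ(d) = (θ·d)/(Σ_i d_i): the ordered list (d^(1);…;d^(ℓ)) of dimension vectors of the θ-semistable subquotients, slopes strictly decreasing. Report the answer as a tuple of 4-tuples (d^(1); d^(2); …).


Barcode: M ≅ I[1,1]^2, I[1,4]^2, I[3,3], I[3,4]. HN layers by μ_θ (4 steps, strictly decreasing):
  μ^(1)=43; μ^(2)=4; μ^(3)=-35; μ^(4)=-83/2

((2, 0, 0, 0); (2, 2, 2, 2); (0, 0, 1, 0); (0, 0, 1, 1))


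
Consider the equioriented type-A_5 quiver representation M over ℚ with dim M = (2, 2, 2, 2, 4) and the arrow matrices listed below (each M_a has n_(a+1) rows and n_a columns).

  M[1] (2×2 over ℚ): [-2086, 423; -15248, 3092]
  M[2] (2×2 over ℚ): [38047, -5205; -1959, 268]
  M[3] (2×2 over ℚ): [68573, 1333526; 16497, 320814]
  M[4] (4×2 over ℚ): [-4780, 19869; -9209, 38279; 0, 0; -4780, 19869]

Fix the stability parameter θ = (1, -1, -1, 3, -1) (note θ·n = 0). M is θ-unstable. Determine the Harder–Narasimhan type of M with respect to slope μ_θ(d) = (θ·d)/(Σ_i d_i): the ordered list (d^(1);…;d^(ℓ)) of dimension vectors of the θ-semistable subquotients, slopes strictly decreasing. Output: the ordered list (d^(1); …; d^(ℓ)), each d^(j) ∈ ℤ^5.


Via rank(M_{q-1}∘⋯∘M_p): M ≅ I[1,3], I[1,5], I[4,5], I[5,5]^2.
μ_θ-semistable layers: μ^(1)=1; μ^(2)=-1/3; μ^(3)=-1

((0, 0, 0, 2, 2); (2, 2, 2, 0, 0); (0, 0, 0, 0, 2))


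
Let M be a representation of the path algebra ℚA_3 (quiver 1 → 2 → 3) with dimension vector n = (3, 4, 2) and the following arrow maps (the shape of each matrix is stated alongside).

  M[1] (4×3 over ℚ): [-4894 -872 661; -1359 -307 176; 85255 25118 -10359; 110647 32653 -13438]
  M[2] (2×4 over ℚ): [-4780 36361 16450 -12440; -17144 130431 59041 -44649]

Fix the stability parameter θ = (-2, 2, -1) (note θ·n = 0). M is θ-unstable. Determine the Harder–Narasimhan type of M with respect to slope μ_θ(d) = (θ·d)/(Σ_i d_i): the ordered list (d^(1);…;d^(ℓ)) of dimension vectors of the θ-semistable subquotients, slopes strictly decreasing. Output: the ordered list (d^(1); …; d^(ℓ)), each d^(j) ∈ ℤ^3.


Via rank(M_{q-1}∘⋯∘M_p): M ≅ I[1,2], I[1,3]^2, I[2,2].
μ_θ-semistable layers: μ^(1)=2; μ^(2)=1/2; μ^(3)=-2

((0, 2, 0); (0, 2, 2); (3, 0, 0))


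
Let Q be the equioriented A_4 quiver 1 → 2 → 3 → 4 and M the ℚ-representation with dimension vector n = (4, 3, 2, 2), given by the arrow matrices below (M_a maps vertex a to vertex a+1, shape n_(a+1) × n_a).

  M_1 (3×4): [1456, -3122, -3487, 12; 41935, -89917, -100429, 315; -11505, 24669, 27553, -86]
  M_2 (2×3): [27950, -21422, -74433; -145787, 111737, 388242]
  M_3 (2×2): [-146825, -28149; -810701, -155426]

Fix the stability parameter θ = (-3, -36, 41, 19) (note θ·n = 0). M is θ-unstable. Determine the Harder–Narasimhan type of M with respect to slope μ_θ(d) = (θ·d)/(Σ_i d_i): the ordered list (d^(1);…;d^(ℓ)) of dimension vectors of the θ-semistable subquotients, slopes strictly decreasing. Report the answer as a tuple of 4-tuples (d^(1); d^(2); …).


Barcode: M ≅ I[1,1], I[1,2], I[1,4]^2. HN layers by μ_θ (3 steps, strictly decreasing):
  μ^(1)=30; μ^(2)=-3; μ^(3)=-39/2

((0, 0, 2, 2); (1, 0, 0, 0); (3, 3, 0, 0))


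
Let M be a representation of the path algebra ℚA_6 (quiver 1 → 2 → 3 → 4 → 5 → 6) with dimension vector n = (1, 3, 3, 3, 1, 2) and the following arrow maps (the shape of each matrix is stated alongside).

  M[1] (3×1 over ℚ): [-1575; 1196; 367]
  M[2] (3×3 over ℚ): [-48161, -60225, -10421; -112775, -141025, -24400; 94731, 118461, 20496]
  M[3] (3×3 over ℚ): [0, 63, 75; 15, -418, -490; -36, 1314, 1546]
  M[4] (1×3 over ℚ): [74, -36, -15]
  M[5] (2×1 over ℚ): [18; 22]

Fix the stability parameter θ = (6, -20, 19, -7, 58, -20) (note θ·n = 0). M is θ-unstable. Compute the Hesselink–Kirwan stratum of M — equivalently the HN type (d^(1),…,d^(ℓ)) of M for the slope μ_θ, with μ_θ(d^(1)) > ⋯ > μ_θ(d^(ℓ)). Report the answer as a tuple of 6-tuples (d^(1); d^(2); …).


Interval decomposition of M: I[1,3], I[2,2], I[2,4], I[3,4], I[4,6], I[6,6].
HN type (ℓ=4): μ^(1)=19; μ^(2)=6; μ^(3)=-7; μ^(4)=-20

((0, 0, 1, 0, 1, 1); (0, 0, 2, 2, 0, 0); (1, 1, 0, 1, 0, 0); (0, 2, 0, 0, 0, 1))


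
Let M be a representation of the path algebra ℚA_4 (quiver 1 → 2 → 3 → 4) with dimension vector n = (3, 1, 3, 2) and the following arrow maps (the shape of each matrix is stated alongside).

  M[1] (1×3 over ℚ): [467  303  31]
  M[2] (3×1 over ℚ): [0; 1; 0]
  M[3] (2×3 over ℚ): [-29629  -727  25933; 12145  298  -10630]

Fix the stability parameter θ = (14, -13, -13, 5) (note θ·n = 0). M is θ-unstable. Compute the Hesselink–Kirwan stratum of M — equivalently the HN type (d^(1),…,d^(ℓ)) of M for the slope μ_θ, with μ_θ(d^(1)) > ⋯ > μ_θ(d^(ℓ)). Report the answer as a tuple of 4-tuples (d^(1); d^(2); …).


Barcode: M ≅ I[1,1]^2, I[1,4], I[3,3], I[3,4]. HN layers by μ_θ (4 steps, strictly decreasing):
  μ^(1)=14; μ^(2)=5; μ^(3)=-4; μ^(4)=-13

((2, 0, 0, 0); (0, 0, 0, 2); (1, 1, 1, 0); (0, 0, 2, 0))


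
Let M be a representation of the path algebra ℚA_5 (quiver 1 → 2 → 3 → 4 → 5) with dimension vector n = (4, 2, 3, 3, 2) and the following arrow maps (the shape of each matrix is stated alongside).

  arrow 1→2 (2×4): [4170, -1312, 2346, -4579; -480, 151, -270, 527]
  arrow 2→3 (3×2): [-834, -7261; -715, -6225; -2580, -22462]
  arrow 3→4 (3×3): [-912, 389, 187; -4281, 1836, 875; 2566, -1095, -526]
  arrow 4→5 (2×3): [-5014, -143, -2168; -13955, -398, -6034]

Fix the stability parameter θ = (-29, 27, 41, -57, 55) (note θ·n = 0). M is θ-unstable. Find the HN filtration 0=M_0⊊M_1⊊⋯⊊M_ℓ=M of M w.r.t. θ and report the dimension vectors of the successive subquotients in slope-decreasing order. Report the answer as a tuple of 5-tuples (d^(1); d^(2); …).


Barcode: M ≅ I[1,1]^2, I[1,5]^2, I[3,4]. HN layers by μ_θ (4 steps, strictly decreasing):
  μ^(1)=55; μ^(2)=11/3; μ^(3)=-8; μ^(4)=-29

((0, 0, 0, 0, 2); (0, 2, 2, 2, 0); (0, 0, 1, 1, 0); (4, 0, 0, 0, 0))


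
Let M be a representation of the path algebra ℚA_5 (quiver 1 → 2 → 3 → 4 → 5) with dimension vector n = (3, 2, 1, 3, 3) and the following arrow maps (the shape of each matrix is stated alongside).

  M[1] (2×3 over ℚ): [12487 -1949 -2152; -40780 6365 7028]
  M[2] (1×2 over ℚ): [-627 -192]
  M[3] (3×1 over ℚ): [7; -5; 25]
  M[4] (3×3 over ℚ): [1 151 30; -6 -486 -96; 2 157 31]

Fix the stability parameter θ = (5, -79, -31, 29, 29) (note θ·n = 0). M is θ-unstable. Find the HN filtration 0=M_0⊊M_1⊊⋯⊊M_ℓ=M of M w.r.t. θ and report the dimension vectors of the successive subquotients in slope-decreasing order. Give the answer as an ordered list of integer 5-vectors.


Interval decomposition of M: I[1,1], I[1,2], I[1,5], I[4,4], I[4,5], I[5,5].
HN type (ℓ=4): μ^(1)=29; μ^(2)=5; μ^(3)=-31; μ^(4)=-37

((0, 0, 0, 3, 3); (1, 0, 0, 0, 0); (0, 0, 1, 0, 0); (2, 2, 0, 0, 0))


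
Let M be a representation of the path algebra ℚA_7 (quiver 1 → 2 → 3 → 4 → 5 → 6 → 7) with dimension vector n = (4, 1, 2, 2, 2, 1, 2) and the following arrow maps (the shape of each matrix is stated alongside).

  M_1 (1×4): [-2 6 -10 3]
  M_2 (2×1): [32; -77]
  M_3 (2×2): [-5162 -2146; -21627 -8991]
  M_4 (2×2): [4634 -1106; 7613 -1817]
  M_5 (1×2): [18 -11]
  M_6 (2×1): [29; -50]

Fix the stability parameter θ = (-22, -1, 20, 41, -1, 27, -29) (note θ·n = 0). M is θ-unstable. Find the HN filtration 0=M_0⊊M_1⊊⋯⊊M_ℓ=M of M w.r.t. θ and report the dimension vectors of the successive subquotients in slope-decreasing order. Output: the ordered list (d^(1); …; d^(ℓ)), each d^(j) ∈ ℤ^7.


Via rank(M_{q-1}∘⋯∘M_p): M ≅ I[1,1]^3, I[1,7], I[3,3], I[4,4], I[5,5], I[7,7].
μ_θ-semistable layers: μ^(1)=41; μ^(2)=20; μ^(3)=58/5; μ^(4)=-1; μ^(5)=-22; μ^(6)=-29

((0, 0, 0, 1, 0, 0, 0); (0, 0, 1, 0, 0, 0, 0); (0, 0, 1, 1, 1, 1, 1); (0, 1, 0, 0, 1, 0, 0); (4, 0, 0, 0, 0, 0, 0); (0, 0, 0, 0, 0, 0, 1))


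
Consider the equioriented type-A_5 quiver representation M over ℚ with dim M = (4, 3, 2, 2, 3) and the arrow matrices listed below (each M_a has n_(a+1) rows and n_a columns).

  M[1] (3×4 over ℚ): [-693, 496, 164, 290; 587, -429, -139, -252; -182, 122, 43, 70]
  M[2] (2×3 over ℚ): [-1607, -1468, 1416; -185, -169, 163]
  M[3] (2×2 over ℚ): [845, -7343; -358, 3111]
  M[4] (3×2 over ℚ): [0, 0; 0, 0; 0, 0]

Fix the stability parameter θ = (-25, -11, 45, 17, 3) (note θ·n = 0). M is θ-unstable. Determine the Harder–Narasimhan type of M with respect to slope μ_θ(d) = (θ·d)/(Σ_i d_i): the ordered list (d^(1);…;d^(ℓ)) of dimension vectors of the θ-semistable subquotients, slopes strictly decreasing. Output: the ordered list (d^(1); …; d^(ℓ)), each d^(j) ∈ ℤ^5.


Barcode: M ≅ I[1,1], I[1,2], I[1,4]^2, I[5,5]^3. HN layers by μ_θ (4 steps, strictly decreasing):
  μ^(1)=31; μ^(2)=3; μ^(3)=-11; μ^(4)=-25

((0, 0, 2, 2, 0); (0, 0, 0, 0, 3); (0, 3, 0, 0, 0); (4, 0, 0, 0, 0))


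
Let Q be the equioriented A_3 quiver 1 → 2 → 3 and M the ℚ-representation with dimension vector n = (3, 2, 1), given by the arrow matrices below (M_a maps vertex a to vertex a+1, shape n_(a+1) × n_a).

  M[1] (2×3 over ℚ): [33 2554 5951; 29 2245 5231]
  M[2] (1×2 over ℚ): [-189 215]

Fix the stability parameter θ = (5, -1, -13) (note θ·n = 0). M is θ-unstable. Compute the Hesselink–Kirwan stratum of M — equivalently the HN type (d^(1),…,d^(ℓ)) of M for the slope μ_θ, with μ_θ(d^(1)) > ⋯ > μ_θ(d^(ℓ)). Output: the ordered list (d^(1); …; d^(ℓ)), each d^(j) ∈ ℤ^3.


Barcode: M ≅ I[1,1], I[1,2], I[1,3]. HN layers by μ_θ (3 steps, strictly decreasing):
  μ^(1)=5; μ^(2)=2; μ^(3)=-3

((1, 0, 0); (1, 1, 0); (1, 1, 1))


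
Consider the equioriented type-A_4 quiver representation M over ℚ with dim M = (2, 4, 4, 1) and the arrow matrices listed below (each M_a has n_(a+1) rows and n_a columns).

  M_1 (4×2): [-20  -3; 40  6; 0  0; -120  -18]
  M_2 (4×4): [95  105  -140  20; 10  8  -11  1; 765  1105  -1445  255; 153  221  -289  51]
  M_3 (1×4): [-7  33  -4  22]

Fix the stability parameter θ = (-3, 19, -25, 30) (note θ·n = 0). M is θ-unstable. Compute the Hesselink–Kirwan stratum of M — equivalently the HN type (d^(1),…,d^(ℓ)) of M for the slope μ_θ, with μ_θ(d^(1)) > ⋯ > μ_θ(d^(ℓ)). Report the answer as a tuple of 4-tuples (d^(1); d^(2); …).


Interval decomposition of M: I[1,1], I[1,4], I[2,2]^2, I[2,3], I[3,3]^2.
HN type (ℓ=4): μ^(1)=30; μ^(2)=19; μ^(3)=-3; μ^(4)=-25

((0, 0, 0, 1); (0, 2, 0, 0); (2, 2, 2, 0); (0, 0, 2, 0))


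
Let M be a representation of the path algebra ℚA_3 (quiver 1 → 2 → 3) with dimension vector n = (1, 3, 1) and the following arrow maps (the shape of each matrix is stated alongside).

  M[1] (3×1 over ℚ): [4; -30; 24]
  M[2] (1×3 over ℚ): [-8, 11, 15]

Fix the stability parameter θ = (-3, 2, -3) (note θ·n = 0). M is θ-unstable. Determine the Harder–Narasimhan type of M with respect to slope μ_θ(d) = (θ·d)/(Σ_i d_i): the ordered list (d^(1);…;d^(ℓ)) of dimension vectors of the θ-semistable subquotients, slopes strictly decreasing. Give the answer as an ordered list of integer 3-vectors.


Interval decomposition of M: I[1,3], I[2,2]^2.
HN type (ℓ=3): μ^(1)=2; μ^(2)=-1/2; μ^(3)=-3

((0, 2, 0); (0, 1, 1); (1, 0, 0))


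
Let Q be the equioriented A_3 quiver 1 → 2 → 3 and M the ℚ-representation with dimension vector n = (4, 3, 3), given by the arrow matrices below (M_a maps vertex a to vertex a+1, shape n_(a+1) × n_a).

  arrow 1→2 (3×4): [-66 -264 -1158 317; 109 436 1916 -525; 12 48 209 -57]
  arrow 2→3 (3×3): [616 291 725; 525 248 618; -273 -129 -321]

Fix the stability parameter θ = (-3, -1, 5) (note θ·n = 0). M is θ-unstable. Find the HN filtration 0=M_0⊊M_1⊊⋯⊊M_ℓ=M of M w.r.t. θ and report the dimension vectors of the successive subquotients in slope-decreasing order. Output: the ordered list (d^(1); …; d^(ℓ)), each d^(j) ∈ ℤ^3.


Via rank(M_{q-1}∘⋯∘M_p): M ≅ I[1,1], I[1,2], I[1,3]^2, I[3,3].
μ_θ-semistable layers: μ^(1)=5; μ^(2)=-1; μ^(3)=-3

((0, 0, 3); (0, 3, 0); (4, 0, 0))


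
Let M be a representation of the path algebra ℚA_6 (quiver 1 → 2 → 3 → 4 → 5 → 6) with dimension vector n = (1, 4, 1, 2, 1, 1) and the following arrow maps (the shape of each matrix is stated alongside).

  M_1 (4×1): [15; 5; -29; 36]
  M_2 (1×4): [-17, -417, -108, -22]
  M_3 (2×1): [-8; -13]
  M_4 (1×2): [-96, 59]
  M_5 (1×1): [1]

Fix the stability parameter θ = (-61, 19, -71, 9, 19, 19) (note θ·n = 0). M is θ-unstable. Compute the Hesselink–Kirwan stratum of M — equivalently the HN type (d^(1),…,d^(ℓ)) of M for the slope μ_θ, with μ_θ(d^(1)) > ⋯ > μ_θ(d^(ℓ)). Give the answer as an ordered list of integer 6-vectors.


Barcode: M ≅ I[1,2], I[2,2]^2, I[2,6], I[4,4]. HN layers by μ_θ (4 steps, strictly decreasing):
  μ^(1)=19; μ^(2)=9; μ^(3)=-26; μ^(4)=-61

((0, 3, 0, 0, 1, 1); (0, 0, 0, 2, 0, 0); (0, 1, 1, 0, 0, 0); (1, 0, 0, 0, 0, 0))


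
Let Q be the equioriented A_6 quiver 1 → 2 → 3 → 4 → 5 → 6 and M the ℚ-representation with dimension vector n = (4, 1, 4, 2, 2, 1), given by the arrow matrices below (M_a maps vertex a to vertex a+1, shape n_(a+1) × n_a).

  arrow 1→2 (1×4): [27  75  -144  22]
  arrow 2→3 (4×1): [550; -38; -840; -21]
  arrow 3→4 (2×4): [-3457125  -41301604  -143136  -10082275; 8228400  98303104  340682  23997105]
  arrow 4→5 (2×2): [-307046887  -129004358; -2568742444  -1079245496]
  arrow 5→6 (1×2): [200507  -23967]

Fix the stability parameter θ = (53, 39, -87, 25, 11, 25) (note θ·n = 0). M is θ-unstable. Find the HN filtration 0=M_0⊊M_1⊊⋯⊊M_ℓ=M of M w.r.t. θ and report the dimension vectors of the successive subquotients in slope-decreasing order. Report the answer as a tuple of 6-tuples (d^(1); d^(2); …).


Barcode: M ≅ I[1,1]^3, I[1,6], I[3,3]^2, I[3,4], I[5,5]. HN layers by μ_θ (6 steps, strictly decreasing):
  μ^(1)=53; μ^(2)=25; μ^(3)=18; μ^(4)=11; μ^(5)=5/3; μ^(6)=-87

((3, 0, 0, 0, 0, 0); (0, 0, 0, 1, 0, 1); (0, 0, 0, 1, 1, 0); (0, 0, 0, 0, 1, 0); (1, 1, 1, 0, 0, 0); (0, 0, 3, 0, 0, 0))


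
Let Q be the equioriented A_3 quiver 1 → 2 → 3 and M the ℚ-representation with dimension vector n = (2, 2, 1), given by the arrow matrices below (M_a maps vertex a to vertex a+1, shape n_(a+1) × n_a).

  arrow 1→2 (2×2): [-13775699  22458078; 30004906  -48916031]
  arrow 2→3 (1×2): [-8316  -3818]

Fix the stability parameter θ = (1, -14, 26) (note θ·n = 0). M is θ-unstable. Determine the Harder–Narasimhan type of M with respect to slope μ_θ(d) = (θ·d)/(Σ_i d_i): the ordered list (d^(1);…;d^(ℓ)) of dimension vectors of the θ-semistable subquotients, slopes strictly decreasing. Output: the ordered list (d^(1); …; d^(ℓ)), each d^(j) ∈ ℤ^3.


Barcode: M ≅ I[1,2], I[1,3]. HN layers by μ_θ (2 steps, strictly decreasing):
  μ^(1)=26; μ^(2)=-13/2

((0, 0, 1); (2, 2, 0))


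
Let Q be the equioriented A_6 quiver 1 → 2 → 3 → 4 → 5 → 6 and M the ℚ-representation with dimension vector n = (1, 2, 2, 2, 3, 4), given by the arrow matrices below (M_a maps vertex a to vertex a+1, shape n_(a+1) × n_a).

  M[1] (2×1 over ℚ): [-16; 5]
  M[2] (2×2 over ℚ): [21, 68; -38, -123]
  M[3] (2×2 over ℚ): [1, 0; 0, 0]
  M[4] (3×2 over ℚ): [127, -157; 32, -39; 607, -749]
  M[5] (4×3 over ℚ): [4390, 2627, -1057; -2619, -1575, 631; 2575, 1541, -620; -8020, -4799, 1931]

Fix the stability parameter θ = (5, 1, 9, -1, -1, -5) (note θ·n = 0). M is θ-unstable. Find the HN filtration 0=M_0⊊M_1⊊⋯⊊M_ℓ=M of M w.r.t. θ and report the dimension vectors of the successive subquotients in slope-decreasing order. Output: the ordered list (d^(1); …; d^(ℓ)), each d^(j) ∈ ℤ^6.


Interval decomposition of M: I[1,6], I[2,3], I[4,6], I[5,6], I[6,6].
HN type (ℓ=6): μ^(1)=9; μ^(2)=4/3; μ^(3)=1; μ^(4)=-7/3; μ^(5)=-3; μ^(6)=-5

((0, 0, 1, 0, 0, 0); (1, 1, 1, 1, 1, 1); (0, 1, 0, 0, 0, 0); (0, 0, 0, 1, 1, 1); (0, 0, 0, 0, 1, 1); (0, 0, 0, 0, 0, 1))


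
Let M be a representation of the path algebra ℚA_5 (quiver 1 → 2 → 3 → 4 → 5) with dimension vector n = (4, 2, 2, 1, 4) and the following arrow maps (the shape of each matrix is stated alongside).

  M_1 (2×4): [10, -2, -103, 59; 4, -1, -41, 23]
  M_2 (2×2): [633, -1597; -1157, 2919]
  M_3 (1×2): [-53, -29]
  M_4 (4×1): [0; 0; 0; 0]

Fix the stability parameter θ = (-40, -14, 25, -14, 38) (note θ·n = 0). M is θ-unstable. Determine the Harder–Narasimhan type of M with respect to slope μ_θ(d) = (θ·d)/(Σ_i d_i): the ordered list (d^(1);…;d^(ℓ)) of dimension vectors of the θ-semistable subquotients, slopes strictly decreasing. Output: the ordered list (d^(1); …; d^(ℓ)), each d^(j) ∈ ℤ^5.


Via rank(M_{q-1}∘⋯∘M_p): M ≅ I[1,1]^2, I[1,3], I[1,4], I[5,5]^4.
μ_θ-semistable layers: μ^(1)=38; μ^(2)=25; μ^(3)=11/2; μ^(4)=-14; μ^(5)=-40

((0, 0, 0, 0, 4); (0, 0, 1, 0, 0); (0, 0, 1, 1, 0); (0, 2, 0, 0, 0); (4, 0, 0, 0, 0))


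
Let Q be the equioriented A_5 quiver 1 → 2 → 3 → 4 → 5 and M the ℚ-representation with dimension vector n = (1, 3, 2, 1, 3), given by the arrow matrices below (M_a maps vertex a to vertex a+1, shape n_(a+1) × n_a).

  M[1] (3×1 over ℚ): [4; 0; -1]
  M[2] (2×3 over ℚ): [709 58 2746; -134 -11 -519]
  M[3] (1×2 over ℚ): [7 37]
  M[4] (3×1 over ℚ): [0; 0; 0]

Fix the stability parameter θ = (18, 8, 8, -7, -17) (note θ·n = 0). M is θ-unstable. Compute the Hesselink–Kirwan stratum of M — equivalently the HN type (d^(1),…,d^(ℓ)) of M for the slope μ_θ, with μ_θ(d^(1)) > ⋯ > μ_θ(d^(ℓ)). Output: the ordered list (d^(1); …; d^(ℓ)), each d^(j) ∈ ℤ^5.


Barcode: M ≅ I[1,4], I[2,2], I[2,3], I[5,5]^3. HN layers by μ_θ (3 steps, strictly decreasing):
  μ^(1)=8; μ^(2)=27/4; μ^(3)=-17

((0, 2, 1, 0, 0); (1, 1, 1, 1, 0); (0, 0, 0, 0, 3))


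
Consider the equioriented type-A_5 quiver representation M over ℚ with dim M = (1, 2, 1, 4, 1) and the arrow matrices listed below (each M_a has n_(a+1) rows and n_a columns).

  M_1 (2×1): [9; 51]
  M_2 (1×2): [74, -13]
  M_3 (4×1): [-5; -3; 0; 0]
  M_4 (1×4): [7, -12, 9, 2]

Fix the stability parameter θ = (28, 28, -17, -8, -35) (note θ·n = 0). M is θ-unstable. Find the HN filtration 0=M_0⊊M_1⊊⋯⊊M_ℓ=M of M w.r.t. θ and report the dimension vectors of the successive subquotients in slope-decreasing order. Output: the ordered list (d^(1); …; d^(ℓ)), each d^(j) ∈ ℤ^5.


Barcode: M ≅ I[1,5], I[2,2], I[4,4]^3. HN layers by μ_θ (3 steps, strictly decreasing):
  μ^(1)=28; μ^(2)=-4/5; μ^(3)=-8

((0, 1, 0, 0, 0); (1, 1, 1, 1, 1); (0, 0, 0, 3, 0))


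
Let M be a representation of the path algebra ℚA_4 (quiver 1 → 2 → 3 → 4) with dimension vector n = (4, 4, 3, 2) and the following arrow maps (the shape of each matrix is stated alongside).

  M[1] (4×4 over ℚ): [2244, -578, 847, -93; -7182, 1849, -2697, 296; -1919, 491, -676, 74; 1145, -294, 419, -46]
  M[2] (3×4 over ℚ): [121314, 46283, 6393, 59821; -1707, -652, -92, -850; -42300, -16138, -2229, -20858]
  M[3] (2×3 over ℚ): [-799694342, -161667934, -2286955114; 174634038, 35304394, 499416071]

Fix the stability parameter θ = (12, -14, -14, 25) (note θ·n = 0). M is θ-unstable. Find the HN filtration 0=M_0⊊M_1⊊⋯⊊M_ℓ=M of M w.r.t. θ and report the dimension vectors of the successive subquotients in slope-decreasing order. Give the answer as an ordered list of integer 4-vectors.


Barcode: M ≅ I[1,2], I[1,3], I[1,4]^2. HN layers by μ_θ (3 steps, strictly decreasing):
  μ^(1)=25; μ^(2)=-1; μ^(3)=-16/3

((0, 0, 0, 2); (1, 1, 0, 0); (3, 3, 3, 0))


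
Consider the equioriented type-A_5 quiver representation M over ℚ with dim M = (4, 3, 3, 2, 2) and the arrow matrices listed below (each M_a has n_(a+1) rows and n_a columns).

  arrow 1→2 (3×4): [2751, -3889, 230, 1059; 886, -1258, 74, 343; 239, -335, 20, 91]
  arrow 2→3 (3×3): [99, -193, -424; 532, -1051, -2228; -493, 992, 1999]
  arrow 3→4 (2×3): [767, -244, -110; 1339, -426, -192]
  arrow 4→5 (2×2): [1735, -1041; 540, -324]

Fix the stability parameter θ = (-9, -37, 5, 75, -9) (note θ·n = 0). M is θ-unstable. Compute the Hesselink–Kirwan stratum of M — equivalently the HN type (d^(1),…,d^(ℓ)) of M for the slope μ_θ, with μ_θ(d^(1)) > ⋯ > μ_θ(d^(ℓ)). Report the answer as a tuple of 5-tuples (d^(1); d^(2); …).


Interval decomposition of M: I[1,1], I[1,3], I[1,4], I[1,5], I[5,5].
HN type (ℓ=5): μ^(1)=75; μ^(2)=33; μ^(3)=5; μ^(4)=-9; μ^(5)=-23

((0, 0, 0, 1, 0); (0, 0, 0, 1, 1); (0, 0, 3, 0, 0); (1, 0, 0, 0, 1); (3, 3, 0, 0, 0))


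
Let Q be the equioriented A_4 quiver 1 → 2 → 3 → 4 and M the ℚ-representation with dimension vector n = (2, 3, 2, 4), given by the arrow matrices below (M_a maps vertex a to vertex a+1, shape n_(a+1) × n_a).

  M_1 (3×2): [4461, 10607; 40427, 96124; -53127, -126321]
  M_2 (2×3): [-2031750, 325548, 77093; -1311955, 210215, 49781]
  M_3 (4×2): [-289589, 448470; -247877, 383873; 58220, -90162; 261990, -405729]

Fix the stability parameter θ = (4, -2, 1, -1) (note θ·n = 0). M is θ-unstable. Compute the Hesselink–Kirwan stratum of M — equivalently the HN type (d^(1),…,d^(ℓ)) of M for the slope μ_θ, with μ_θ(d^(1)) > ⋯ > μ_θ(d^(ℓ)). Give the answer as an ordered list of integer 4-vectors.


Interval decomposition of M: I[1,4]^2, I[2,2], I[4,4]^2.
HN type (ℓ=3): μ^(1)=1/2; μ^(2)=-1; μ^(3)=-2

((2, 2, 2, 2); (0, 0, 0, 2); (0, 1, 0, 0))


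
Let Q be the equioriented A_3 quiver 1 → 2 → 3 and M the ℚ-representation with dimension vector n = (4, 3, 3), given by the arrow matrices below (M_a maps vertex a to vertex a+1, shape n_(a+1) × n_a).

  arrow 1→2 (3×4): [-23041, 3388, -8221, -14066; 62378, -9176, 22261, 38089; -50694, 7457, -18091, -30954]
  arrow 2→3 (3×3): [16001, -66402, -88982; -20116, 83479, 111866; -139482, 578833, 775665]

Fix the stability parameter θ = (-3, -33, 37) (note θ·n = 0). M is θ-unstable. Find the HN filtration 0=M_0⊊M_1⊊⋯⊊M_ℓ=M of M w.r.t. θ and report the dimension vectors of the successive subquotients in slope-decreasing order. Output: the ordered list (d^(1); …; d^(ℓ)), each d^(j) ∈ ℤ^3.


Barcode: M ≅ I[1,1], I[1,3]^3. HN layers by μ_θ (3 steps, strictly decreasing):
  μ^(1)=37; μ^(2)=-3; μ^(3)=-18

((0, 0, 3); (1, 0, 0); (3, 3, 0))


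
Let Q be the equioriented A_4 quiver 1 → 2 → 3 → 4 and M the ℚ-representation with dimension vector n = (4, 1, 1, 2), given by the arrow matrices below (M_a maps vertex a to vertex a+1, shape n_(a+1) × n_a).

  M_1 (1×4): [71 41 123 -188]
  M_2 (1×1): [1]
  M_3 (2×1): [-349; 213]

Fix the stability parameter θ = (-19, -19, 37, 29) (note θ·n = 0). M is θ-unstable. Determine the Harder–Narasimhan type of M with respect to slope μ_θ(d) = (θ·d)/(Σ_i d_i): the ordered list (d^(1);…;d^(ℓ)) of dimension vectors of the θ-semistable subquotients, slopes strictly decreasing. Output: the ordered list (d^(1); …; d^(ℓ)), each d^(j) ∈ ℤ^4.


Barcode: M ≅ I[1,1]^3, I[1,4], I[4,4]. HN layers by μ_θ (3 steps, strictly decreasing):
  μ^(1)=33; μ^(2)=29; μ^(3)=-19

((0, 0, 1, 1); (0, 0, 0, 1); (4, 1, 0, 0))


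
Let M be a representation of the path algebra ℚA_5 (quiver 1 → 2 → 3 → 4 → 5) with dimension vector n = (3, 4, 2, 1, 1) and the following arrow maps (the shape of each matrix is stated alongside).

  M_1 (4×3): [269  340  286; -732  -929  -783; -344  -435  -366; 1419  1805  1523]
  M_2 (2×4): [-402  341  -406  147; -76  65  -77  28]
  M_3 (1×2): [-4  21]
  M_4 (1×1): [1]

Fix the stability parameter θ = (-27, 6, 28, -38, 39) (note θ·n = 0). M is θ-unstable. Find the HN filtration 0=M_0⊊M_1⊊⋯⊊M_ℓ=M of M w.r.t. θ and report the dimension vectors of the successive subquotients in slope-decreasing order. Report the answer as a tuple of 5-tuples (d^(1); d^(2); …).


Via rank(M_{q-1}∘⋯∘M_p): M ≅ I[1,2], I[1,3], I[1,5], I[2,2].
μ_θ-semistable layers: μ^(1)=39; μ^(2)=28; μ^(3)=6; μ^(4)=-4/3; μ^(5)=-27

((0, 0, 0, 0, 1); (0, 0, 1, 0, 0); (0, 3, 0, 0, 0); (0, 1, 1, 1, 0); (3, 0, 0, 0, 0))


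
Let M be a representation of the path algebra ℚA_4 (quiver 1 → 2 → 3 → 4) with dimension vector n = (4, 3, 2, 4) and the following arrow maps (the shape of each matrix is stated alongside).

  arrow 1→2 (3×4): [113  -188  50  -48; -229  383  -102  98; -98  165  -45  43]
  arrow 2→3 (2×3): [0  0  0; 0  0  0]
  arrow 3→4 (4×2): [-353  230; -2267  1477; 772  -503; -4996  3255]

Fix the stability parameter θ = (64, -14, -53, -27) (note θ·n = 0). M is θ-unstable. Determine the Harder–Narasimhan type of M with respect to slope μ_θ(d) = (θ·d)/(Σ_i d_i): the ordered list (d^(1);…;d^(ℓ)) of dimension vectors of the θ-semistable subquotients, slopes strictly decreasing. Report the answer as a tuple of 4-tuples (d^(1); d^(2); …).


Barcode: M ≅ I[1,1], I[1,2]^3, I[3,4]^2, I[4,4]^2. HN layers by μ_θ (4 steps, strictly decreasing):
  μ^(1)=64; μ^(2)=25; μ^(3)=-27; μ^(4)=-53

((1, 0, 0, 0); (3, 3, 0, 0); (0, 0, 0, 4); (0, 0, 2, 0))


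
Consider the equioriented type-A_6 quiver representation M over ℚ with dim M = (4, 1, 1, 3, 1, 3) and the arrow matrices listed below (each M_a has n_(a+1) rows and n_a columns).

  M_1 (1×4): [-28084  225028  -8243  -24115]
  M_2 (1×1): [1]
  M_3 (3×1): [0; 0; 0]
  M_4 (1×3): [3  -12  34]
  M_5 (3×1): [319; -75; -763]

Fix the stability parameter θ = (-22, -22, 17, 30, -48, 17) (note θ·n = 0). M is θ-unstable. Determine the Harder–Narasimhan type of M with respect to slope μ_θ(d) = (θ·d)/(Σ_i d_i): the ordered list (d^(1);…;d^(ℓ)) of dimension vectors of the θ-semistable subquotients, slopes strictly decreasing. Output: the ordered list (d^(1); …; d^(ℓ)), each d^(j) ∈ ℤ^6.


Barcode: M ≅ I[1,1]^3, I[1,3], I[4,4]^2, I[4,6], I[6,6]^2. HN layers by μ_θ (4 steps, strictly decreasing):
  μ^(1)=30; μ^(2)=17; μ^(3)=-9; μ^(4)=-22

((0, 0, 0, 2, 0, 0); (0, 0, 1, 0, 0, 3); (0, 0, 0, 1, 1, 0); (4, 1, 0, 0, 0, 0))


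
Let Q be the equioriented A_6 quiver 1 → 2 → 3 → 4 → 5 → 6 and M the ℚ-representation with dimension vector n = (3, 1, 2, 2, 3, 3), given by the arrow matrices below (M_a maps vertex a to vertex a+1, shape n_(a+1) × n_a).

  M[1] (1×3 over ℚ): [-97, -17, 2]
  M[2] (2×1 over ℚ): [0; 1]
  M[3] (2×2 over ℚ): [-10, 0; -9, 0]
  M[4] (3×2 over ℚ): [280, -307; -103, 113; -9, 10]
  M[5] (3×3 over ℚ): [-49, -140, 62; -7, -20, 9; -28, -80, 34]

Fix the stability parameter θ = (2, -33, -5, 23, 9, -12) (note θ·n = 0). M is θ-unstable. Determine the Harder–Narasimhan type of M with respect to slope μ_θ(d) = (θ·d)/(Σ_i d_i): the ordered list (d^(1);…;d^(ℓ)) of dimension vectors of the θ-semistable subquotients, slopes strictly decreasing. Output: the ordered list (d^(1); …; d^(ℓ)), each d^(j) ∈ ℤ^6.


Barcode: M ≅ I[1,1]^2, I[1,3], I[3,6], I[4,6], I[5,5], I[6,6]. HN layers by μ_θ (6 steps, strictly decreasing):
  μ^(1)=9; μ^(2)=20/3; μ^(3)=2; μ^(4)=-5; μ^(5)=-12; μ^(6)=-31/2

((0, 0, 0, 0, 1, 0); (0, 0, 0, 2, 2, 2); (2, 0, 0, 0, 0, 0); (0, 0, 2, 0, 0, 0); (0, 0, 0, 0, 0, 1); (1, 1, 0, 0, 0, 0))


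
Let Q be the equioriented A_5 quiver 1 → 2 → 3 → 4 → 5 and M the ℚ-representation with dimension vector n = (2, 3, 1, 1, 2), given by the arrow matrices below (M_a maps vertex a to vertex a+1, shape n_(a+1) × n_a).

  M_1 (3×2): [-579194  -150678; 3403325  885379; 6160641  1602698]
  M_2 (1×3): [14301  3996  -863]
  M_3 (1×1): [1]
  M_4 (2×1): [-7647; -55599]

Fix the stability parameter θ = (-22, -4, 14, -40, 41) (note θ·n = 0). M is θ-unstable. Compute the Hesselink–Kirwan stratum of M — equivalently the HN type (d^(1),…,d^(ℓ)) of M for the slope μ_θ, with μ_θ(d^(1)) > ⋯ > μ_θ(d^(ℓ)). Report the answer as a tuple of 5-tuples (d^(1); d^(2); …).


Barcode: M ≅ I[1,2], I[1,5], I[2,2], I[5,5]. HN layers by μ_θ (4 steps, strictly decreasing):
  μ^(1)=41; μ^(2)=-4; μ^(3)=-10; μ^(4)=-22

((0, 0, 0, 0, 2); (0, 2, 0, 0, 0); (0, 1, 1, 1, 0); (2, 0, 0, 0, 0))


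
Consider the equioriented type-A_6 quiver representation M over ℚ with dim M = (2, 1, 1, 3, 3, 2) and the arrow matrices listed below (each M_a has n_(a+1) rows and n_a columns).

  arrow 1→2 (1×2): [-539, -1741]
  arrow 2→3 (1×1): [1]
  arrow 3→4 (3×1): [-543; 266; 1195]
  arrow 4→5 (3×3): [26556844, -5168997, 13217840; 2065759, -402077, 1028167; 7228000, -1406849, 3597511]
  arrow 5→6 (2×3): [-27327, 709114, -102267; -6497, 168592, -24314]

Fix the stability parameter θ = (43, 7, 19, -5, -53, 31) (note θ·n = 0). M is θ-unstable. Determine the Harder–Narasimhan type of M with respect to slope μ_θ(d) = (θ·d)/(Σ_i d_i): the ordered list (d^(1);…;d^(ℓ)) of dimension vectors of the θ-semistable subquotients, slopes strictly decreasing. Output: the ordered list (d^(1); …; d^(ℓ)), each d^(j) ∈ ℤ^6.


Barcode: M ≅ I[1,1], I[1,6], I[4,5], I[4,6]. HN layers by μ_θ (4 steps, strictly decreasing):
  μ^(1)=43; μ^(2)=31; μ^(3)=11/5; μ^(4)=-29

((1, 0, 0, 0, 0, 0); (0, 0, 0, 0, 0, 2); (1, 1, 1, 1, 1, 0); (0, 0, 0, 2, 2, 0))


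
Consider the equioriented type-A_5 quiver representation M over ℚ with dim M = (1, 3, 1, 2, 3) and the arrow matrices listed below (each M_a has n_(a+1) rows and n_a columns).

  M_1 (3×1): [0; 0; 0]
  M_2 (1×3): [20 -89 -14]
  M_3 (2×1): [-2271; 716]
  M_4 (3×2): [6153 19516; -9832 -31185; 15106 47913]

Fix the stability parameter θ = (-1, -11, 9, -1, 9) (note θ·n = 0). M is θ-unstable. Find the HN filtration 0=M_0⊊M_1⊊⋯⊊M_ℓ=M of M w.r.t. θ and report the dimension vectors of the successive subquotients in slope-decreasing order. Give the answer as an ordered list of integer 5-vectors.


Interval decomposition of M: I[1,1], I[2,2]^2, I[2,5], I[4,5], I[5,5].
HN type (ℓ=4): μ^(1)=9; μ^(2)=4; μ^(3)=-1; μ^(4)=-11

((0, 0, 0, 0, 3); (0, 0, 1, 1, 0); (1, 0, 0, 1, 0); (0, 3, 0, 0, 0))


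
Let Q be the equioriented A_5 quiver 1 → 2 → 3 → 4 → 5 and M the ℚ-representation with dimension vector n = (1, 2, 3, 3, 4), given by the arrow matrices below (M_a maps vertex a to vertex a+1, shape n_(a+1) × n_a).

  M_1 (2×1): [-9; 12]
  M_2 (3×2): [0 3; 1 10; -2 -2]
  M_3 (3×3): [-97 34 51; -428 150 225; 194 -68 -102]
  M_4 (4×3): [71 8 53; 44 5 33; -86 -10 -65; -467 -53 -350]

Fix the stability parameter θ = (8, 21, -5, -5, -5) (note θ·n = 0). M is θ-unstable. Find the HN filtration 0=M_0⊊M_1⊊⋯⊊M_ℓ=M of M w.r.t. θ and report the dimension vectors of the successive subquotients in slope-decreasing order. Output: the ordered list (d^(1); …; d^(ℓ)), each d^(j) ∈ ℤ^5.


Via rank(M_{q-1}∘⋯∘M_p): M ≅ I[1,5], I[2,5], I[3,3], I[4,5], I[5,5].
μ_θ-semistable layers: μ^(1)=14/5; μ^(2)=3/2; μ^(3)=-5

((1, 1, 1, 1, 1); (0, 1, 1, 1, 1); (0, 0, 1, 1, 2))


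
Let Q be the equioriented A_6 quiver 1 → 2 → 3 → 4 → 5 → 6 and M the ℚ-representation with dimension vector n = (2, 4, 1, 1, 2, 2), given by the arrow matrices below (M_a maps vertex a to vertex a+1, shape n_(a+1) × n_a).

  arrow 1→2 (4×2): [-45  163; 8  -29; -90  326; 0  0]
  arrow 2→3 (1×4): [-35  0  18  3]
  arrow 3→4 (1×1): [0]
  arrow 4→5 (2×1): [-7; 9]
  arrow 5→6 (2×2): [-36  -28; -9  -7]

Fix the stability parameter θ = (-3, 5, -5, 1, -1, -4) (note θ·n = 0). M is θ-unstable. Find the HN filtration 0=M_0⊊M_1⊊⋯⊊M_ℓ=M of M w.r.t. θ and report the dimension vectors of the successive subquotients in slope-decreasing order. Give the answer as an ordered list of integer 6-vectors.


Interval decomposition of M: I[1,2], I[1,3], I[2,2]^2, I[4,5], I[5,6], I[6,6].
HN type (ℓ=5): μ^(1)=5; μ^(2)=0; μ^(3)=-5/2; μ^(4)=-3; μ^(5)=-4

((0, 3, 0, 0, 0, 0); (0, 1, 1, 1, 1, 0); (0, 0, 0, 0, 1, 1); (2, 0, 0, 0, 0, 0); (0, 0, 0, 0, 0, 1))


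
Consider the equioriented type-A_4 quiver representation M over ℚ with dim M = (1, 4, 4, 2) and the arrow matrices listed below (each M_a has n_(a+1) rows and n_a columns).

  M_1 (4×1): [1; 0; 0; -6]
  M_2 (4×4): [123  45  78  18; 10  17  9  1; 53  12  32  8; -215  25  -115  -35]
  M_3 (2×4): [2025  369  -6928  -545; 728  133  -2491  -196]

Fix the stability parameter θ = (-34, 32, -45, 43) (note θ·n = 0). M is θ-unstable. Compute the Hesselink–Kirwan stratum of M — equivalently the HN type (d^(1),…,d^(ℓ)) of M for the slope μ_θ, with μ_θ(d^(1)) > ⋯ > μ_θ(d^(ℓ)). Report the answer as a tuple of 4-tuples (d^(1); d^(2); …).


Via rank(M_{q-1}∘⋯∘M_p): M ≅ I[1,4], I[2,2], I[2,3], I[2,4], I[3,3].
μ_θ-semistable layers: μ^(1)=43; μ^(2)=32; μ^(3)=-13/2; μ^(4)=-34; μ^(5)=-45

((0, 0, 0, 2); (0, 1, 0, 0); (0, 3, 3, 0); (1, 0, 0, 0); (0, 0, 1, 0))
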